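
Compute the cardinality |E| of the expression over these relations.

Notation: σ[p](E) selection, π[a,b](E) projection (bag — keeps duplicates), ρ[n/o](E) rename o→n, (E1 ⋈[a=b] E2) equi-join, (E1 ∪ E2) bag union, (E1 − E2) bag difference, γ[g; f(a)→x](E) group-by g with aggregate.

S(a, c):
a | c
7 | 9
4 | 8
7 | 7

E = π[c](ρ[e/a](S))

Row counts bottom-up:
  S → 3
  ρ[e/a](S) → 3
  π[c](ρ[e/a](S)) → 3

|E| = 3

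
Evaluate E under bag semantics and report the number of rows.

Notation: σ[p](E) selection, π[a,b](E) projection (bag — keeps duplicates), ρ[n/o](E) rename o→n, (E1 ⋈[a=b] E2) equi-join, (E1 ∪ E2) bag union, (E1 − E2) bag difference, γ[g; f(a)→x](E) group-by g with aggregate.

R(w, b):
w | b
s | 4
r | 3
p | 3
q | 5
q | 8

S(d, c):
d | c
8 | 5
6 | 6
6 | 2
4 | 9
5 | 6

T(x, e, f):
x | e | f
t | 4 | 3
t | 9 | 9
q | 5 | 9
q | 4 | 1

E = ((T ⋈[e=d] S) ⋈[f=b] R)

Subexpression sizes:
  T → 4
  S → 5
  (T ⋈[e=d] S) → 3
  R → 5
  ((T ⋈[e=d] S) ⋈[f=b] R) → 2

|E| = 2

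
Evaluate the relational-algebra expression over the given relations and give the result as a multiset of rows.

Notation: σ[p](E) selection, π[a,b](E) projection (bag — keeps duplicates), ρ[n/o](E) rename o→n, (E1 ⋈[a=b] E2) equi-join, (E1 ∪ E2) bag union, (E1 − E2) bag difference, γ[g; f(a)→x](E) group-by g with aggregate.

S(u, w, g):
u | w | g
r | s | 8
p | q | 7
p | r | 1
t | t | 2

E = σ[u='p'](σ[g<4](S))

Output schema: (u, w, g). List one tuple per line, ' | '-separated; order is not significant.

Subexpression sizes:
  S → 4
  σ[g<4](S) → 2
  σ[u='p'](σ[g<4](S)) → 1

== RESULT ==
u | w | g
p | r | 1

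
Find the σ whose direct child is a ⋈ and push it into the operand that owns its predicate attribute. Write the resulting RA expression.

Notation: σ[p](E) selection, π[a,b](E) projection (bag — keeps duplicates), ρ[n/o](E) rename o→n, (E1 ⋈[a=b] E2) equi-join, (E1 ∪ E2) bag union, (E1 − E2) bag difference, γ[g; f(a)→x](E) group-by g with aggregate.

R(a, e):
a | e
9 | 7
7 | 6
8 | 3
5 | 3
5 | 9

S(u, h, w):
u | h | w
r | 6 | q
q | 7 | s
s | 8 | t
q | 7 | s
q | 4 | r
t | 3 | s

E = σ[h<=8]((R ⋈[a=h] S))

σ filters on h, owned by the right side.
E' = (R ⋈[a=h] σ[h<=8](S))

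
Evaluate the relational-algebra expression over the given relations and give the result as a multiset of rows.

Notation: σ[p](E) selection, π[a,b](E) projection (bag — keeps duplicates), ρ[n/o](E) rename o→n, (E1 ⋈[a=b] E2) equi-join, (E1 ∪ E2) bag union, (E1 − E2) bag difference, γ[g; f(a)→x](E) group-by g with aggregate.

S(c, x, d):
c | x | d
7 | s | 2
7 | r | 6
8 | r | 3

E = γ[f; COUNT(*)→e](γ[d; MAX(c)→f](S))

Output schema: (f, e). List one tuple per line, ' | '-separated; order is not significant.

Stepwise |·|:
  S → 3
  γ[d; MAX(c)→f](S) → 3
  γ[f; COUNT(*)→e](γ[d; MAX(c)→f](S)) → 2

== RESULT ==
f | e
7 | 2
8 | 1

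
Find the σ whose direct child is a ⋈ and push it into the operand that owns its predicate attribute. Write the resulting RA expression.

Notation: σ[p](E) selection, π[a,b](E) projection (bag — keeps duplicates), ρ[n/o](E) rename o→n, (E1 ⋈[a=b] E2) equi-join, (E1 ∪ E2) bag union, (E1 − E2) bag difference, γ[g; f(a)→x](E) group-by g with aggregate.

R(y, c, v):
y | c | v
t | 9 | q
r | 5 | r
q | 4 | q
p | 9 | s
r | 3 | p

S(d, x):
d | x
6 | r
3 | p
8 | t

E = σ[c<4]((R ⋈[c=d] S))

σ filters on c, owned by the left side.
E' = (σ[c<4](R) ⋈[c=d] S)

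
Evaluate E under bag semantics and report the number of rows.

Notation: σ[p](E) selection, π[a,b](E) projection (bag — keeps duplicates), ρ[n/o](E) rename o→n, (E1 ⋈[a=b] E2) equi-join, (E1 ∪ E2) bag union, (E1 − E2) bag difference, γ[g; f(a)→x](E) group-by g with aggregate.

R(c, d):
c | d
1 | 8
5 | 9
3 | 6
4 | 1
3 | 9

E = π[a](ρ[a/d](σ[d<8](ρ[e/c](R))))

Stepwise |·|:
  R → 5
  ρ[e/c](R) → 5
  σ[d<8](ρ[e/c](R)) → 2
  ρ[a/d](σ[d<8](ρ[e/c](R))) → 2
  π[a](ρ[a/d](σ[d<8](ρ[e/c](R)))) → 2

|E| = 2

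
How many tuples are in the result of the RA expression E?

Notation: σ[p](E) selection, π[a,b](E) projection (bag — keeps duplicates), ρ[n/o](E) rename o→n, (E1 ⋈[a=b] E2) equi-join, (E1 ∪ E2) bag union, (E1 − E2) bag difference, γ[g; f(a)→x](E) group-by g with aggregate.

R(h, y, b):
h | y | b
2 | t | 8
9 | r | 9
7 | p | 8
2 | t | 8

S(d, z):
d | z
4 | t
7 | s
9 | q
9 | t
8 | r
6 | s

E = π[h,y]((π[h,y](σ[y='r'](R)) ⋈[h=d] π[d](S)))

Per-node cardinality:
  R → 4
  σ[y='r'](R) → 1
  π[h,y](σ[y='r'](R)) → 1
  S → 6
  π[d](S) → 6
  (π[h,y](σ[y='r'](R)) ⋈[h=d] π[d](S)) → 2
  π[h,y]((π[h,y](σ[y='r'](R)) ⋈[h=d] π[d](S))) → 2

|E| = 2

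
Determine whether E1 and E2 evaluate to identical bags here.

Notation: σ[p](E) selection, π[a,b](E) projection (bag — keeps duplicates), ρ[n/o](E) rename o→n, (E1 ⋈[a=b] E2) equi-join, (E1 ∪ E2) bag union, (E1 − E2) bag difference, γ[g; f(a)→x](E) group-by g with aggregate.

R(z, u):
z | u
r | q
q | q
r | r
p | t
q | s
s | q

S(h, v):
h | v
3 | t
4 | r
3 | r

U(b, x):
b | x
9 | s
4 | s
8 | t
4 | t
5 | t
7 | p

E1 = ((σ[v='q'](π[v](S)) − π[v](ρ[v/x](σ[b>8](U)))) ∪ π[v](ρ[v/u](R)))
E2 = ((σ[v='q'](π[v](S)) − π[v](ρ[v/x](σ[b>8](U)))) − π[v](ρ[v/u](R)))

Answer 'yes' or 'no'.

E1 row counts bottom-up:
  S → 3
  π[v](S) → 3
  σ[v='q'](π[v](S)) → 0
  U → 6
  σ[b>8](U) → 1
  ρ[v/x](σ[b>8](U)) → 1
  π[v](ρ[v/x](σ[b>8](U))) → 1
  (σ[v='q'](π[v](S)) − π[v](ρ[v/x](σ[b>8](U)))) → 0
  R → 6
  ρ[v/u](R) → 6
  π[v](ρ[v/u](R)) → 6
  ((σ[v='q'](π[v](S)) − π[v](ρ[v/x](σ[b>8](U)))) ∪ π[v](ρ[v/u](R))) → 6
E2 row counts bottom-up:
  S → 3
  π[v](S) → 3
  σ[v='q'](π[v](S)) → 0
  U → 6
  σ[b>8](U) → 1
  ρ[v/x](σ[b>8](U)) → 1
  π[v](ρ[v/x](σ[b>8](U))) → 1
  (σ[v='q'](π[v](S)) − π[v](ρ[v/x](σ[b>8](U)))) → 0
  R → 6
  ρ[v/u](R) → 6
  π[v](ρ[v/u](R)) → 6
  ((σ[v='q'](π[v](S)) − π[v](ρ[v/x](σ[b>8](U)))) − π[v](ρ[v/u](R))) → 0

E1 result:
v
q
q
q
r
s
t
E2 result:
v
(0 rows)
Witness: ('t',) appears 1× in E1 but 0× in E2.

no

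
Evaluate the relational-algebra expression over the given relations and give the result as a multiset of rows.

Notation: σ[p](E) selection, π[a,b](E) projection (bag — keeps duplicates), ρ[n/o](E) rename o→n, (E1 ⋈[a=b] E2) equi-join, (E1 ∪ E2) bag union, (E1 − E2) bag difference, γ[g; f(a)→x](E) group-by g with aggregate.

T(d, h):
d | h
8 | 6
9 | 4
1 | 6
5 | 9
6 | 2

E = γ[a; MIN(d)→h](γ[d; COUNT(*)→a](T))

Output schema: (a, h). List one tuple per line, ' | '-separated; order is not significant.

Row counts bottom-up:
  T → 5
  γ[d; COUNT(*)→a](T) → 5
  γ[a; MIN(d)→h](γ[d; COUNT(*)→a](T)) → 1

== RESULT ==
a | h
1 | 1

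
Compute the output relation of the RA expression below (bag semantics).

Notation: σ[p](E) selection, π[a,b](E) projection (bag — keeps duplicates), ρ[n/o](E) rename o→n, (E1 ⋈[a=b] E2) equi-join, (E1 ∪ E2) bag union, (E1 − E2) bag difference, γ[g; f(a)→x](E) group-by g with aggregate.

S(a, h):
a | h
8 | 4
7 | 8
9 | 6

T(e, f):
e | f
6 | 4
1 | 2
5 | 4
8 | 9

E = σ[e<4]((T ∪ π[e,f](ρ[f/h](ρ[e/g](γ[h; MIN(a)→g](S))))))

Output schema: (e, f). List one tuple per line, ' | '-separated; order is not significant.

Stepwise |·|:
  T → 4
  S → 3
  γ[h; MIN(a)→g](S) → 3
  ρ[e/g](γ[h; MIN(a)→g](S)) → 3
  ρ[f/h](ρ[e/g](γ[h; MIN(a)→g](S))) → 3
  π[e,f](ρ[f/h](ρ[e/g](γ[h; MIN(a)→g](S)))) → 3
  (T ∪ π[e,f](ρ[f/h](ρ[e/g](γ[h; MIN(a)→g](S))))) → 7
  σ[e<4]((T ∪ π[e,f](ρ[f/h](ρ[e/g](γ[h; MIN(a)→g](S)))))) → 1

== RESULT ==
e | f
1 | 2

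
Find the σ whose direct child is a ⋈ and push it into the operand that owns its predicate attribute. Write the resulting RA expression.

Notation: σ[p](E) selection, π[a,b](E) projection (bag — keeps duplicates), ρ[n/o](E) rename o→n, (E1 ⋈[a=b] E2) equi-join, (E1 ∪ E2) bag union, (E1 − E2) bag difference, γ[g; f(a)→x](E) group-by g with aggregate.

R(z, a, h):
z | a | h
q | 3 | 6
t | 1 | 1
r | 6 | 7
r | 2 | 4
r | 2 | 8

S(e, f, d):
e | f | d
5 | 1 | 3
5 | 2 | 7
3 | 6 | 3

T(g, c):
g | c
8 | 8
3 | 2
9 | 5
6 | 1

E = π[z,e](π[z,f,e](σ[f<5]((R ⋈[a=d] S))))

σ filters on f, owned by the right side.
E' = π[z,e](π[z,f,e]((R ⋈[a=d] σ[f<5](S))))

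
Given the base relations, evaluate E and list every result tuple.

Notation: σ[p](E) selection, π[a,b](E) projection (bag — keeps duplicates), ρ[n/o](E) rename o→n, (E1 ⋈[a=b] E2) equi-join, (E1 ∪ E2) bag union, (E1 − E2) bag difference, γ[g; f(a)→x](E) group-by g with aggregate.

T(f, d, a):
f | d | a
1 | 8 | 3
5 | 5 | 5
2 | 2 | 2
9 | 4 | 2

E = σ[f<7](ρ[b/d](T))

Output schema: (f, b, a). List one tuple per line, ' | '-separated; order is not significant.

Subexpression sizes:
  T → 4
  ρ[b/d](T) → 4
  σ[f<7](ρ[b/d](T)) → 3

== RESULT ==
f | b | a
1 | 8 | 3
2 | 2 | 2
5 | 5 | 5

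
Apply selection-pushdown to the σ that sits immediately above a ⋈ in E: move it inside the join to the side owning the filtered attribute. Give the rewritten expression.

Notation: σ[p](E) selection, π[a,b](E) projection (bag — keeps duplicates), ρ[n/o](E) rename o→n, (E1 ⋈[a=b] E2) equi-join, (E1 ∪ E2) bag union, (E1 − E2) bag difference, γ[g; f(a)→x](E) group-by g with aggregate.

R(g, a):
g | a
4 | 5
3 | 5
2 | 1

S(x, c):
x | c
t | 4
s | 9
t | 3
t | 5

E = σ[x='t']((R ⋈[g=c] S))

σ filters on x, owned by the right side.
E' = (R ⋈[g=c] σ[x='t'](S))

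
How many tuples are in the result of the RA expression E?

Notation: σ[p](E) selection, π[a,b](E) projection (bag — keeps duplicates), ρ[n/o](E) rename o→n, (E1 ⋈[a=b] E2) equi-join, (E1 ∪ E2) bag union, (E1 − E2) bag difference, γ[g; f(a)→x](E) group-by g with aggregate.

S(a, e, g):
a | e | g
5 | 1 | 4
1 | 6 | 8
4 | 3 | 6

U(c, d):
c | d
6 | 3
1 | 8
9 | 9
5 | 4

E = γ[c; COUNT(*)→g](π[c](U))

Stepwise |·|:
  U → 4
  π[c](U) → 4
  γ[c; COUNT(*)→g](π[c](U)) → 4

|E| = 4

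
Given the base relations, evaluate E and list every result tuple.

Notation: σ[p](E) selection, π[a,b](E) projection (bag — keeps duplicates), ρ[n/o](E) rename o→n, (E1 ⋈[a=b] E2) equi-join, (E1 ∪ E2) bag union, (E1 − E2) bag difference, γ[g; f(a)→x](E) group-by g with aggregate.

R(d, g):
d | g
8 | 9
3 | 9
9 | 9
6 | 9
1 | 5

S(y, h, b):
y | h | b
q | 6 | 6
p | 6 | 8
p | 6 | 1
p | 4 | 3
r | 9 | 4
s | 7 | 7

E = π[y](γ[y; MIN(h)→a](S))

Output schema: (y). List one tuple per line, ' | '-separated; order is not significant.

Stepwise |·|:
  S → 6
  γ[y; MIN(h)→a](S) → 4
  π[y](γ[y; MIN(h)→a](S)) → 4

== RESULT ==
y
p
q
r
s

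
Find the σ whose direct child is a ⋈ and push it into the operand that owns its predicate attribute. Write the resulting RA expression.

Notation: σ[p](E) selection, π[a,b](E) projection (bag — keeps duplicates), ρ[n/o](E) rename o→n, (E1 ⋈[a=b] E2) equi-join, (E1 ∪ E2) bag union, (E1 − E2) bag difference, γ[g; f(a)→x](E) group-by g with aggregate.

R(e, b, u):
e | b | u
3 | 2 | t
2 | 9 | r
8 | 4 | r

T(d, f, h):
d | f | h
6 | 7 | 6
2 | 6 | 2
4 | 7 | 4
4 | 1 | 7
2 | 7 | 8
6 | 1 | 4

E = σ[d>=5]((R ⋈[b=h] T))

σ filters on d, owned by the right side.
E' = (R ⋈[b=h] σ[d>=5](T))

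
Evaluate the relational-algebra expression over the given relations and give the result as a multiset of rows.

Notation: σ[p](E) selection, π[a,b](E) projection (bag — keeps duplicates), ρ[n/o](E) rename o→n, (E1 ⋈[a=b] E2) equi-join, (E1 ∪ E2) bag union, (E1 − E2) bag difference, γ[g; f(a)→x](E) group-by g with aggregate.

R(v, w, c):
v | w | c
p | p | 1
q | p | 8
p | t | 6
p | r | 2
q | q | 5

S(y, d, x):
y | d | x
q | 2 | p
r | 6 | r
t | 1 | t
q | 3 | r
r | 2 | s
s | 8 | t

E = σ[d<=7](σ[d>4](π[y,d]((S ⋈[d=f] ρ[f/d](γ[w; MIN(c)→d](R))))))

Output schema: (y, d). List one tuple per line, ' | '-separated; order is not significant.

Subexpression sizes:
  S → 6
  R → 5
  γ[w; MIN(c)→d](R) → 4
  ρ[f/d](γ[w; MIN(c)→d](R)) → 4
  (S ⋈[d=f] ρ[f/d](γ[w; MIN(c)→d](R))) → 4
  π[y,d]((S ⋈[d=f] ρ[f/d](γ[w; MIN(c)→d](R)))) → 4
  σ[d>4](π[y,d]((S ⋈[d=f] ρ[f/d](γ[w; MIN(c)→d](R))))) → 1
  σ[d<=7](σ[d>4](π[y,d]((S ⋈[d=f] ρ[f/d](γ[w; MIN(c)→d](R)))))) → 1

== RESULT ==
y | d
r | 6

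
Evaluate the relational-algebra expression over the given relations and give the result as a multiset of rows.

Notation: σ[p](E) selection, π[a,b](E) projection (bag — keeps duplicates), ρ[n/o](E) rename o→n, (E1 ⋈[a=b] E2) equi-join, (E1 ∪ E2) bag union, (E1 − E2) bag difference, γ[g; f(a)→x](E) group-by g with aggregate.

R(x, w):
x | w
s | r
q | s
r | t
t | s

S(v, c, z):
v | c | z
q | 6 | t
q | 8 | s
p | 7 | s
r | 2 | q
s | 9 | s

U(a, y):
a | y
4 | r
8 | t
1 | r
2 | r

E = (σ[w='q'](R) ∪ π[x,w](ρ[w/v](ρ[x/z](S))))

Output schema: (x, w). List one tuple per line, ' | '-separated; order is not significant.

Subexpression sizes:
  R → 4
  σ[w='q'](R) → 0
  S → 5
  ρ[x/z](S) → 5
  ρ[w/v](ρ[x/z](S)) → 5
  π[x,w](ρ[w/v](ρ[x/z](S))) → 5
  (σ[w='q'](R) ∪ π[x,w](ρ[w/v](ρ[x/z](S)))) → 5

== RESULT ==
x | w
q | r
s | p
s | q
s | s
t | q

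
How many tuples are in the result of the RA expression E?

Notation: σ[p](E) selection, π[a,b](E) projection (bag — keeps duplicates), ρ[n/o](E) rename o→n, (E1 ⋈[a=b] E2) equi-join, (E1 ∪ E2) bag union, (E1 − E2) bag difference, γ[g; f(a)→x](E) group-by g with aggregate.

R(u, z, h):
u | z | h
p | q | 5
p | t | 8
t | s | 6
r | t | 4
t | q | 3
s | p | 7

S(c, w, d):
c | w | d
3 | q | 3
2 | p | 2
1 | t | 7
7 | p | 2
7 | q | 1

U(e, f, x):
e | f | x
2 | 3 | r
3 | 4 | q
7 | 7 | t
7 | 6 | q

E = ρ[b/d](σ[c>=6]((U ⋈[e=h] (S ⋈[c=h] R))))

Per-node cardinality:
  U → 4
  S → 5
  R → 6
  (S ⋈[c=h] R) → 3
  (U ⋈[e=h] (S ⋈[c=h] R)) → 5
  σ[c>=6]((U ⋈[e=h] (S ⋈[c=h] R))) → 4
  ρ[b/d](σ[c>=6]((U ⋈[e=h] (S ⋈[c=h] R)))) → 4

|E| = 4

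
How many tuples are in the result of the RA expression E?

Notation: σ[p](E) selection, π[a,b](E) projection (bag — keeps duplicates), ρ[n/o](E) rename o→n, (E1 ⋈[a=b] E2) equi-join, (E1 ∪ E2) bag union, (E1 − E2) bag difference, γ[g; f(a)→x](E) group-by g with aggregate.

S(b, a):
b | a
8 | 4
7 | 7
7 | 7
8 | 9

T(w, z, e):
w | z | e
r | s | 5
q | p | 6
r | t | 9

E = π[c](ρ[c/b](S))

Stepwise |·|:
  S → 4
  ρ[c/b](S) → 4
  π[c](ρ[c/b](S)) → 4

|E| = 4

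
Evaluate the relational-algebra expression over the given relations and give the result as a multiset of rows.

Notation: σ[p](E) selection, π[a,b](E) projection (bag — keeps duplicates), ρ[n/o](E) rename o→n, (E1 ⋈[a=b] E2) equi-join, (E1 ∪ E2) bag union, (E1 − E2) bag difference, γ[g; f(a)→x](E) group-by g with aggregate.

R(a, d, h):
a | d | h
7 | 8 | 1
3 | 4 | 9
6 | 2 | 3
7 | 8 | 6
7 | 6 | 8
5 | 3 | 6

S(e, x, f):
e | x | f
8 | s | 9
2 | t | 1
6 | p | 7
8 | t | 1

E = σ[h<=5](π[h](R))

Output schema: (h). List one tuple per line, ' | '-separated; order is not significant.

Subexpression sizes:
  R → 6
  π[h](R) → 6
  σ[h<=5](π[h](R)) → 2

== RESULT ==
h
1
3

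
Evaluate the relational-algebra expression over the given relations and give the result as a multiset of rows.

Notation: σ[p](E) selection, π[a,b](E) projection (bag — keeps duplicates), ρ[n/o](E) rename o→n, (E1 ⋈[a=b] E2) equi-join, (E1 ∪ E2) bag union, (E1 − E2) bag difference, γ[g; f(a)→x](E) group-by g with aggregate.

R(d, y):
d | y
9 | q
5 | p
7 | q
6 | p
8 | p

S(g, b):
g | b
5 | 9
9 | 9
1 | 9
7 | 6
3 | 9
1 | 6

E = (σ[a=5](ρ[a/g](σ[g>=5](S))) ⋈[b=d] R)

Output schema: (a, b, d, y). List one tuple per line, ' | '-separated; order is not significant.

Subexpression sizes:
  S → 6
  σ[g>=5](S) → 3
  ρ[a/g](σ[g>=5](S)) → 3
  σ[a=5](ρ[a/g](σ[g>=5](S))) → 1
  R → 5
  (σ[a=5](ρ[a/g](σ[g>=5](S))) ⋈[b=d] R) → 1

== RESULT ==
a | b | d | y
5 | 9 | 9 | q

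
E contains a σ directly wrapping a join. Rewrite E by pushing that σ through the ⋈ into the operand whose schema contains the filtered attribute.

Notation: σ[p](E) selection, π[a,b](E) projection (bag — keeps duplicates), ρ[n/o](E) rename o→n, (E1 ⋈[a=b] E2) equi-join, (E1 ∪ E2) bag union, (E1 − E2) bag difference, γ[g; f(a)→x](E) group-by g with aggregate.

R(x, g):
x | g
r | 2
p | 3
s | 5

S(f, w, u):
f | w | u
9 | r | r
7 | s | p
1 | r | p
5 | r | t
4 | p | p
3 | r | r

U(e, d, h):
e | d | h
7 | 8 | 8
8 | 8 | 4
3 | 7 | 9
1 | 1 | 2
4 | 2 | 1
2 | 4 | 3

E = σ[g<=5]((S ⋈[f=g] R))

σ filters on g, owned by the right side.
E' = (S ⋈[f=g] σ[g<=5](R))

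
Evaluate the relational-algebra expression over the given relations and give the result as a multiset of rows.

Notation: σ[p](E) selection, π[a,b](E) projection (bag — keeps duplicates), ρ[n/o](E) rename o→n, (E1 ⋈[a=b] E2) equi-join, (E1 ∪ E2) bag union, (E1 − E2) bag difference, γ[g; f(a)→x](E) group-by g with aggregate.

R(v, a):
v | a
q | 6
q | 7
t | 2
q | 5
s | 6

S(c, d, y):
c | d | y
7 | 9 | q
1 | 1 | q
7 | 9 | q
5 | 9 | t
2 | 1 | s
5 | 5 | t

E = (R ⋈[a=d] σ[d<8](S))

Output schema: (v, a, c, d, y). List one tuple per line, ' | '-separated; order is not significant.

Row counts bottom-up:
  R → 5
  S → 6
  σ[d<8](S) → 3
  (R ⋈[a=d] σ[d<8](S)) → 1

== RESULT ==
v | a | c | d | y
q | 5 | 5 | 5 | t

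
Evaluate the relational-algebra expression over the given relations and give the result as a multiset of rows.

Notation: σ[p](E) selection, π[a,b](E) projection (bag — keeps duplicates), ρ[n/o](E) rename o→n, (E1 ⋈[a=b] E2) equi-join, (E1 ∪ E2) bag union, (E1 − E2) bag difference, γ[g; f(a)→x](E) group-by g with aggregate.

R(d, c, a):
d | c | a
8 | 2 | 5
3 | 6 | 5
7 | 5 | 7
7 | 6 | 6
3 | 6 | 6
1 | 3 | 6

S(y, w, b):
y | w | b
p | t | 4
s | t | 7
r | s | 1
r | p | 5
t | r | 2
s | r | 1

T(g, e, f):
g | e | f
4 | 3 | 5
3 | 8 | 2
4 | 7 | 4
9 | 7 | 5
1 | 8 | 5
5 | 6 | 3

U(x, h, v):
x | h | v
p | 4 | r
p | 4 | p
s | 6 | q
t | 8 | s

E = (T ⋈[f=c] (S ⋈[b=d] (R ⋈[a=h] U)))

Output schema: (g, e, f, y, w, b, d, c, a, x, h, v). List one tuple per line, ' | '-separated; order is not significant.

Per-node cardinality:
  T → 6
  S → 6
  R → 6
  U → 4
  (R ⋈[a=h] U) → 3
  (S ⋈[b=d] (R ⋈[a=h] U)) → 3
  (T ⋈[f=c] (S ⋈[b=d] (R ⋈[a=h] U))) → 2

== RESULT ==
g | e | f | y | w | b | d | c | a | x | h | v
5 | 6 | 3 | r | s | 1 | 1 | 3 | 6 | s | 6 | q
5 | 6 | 3 | s | r | 1 | 1 | 3 | 6 | s | 6 | q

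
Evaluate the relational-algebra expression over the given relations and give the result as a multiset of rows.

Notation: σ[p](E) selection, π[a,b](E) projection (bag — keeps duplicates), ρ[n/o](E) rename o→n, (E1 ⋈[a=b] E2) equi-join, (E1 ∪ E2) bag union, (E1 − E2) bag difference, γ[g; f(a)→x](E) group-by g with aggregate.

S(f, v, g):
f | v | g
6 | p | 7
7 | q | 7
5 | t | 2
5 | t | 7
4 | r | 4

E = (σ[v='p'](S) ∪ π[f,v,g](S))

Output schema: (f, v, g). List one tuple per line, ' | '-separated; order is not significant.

Subexpression sizes:
  S → 5
  σ[v='p'](S) → 1
  S → 5
  π[f,v,g](S) → 5
  (σ[v='p'](S) ∪ π[f,v,g](S)) → 6

== RESULT ==
f | v | g
4 | r | 4
5 | t | 2
5 | t | 7
6 | p | 7
6 | p | 7
7 | q | 7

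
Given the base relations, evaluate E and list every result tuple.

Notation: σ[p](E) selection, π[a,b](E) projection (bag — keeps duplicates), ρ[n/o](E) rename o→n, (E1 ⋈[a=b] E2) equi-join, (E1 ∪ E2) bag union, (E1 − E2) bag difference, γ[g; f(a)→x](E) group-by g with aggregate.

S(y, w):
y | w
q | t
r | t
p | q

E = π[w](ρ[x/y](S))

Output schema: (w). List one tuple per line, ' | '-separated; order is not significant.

Subexpression sizes:
  S → 3
  ρ[x/y](S) → 3
  π[w](ρ[x/y](S)) → 3

== RESULT ==
w
q
t
t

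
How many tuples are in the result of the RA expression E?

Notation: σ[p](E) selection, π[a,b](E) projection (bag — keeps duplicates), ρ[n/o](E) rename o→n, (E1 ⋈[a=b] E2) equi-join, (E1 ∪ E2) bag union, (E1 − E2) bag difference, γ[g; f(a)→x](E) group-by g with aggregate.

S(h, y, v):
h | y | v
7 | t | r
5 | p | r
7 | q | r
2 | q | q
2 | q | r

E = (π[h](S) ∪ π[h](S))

Row counts bottom-up:
  S → 5
  π[h](S) → 5
  S → 5
  π[h](S) → 5
  (π[h](S) ∪ π[h](S)) → 10

|E| = 10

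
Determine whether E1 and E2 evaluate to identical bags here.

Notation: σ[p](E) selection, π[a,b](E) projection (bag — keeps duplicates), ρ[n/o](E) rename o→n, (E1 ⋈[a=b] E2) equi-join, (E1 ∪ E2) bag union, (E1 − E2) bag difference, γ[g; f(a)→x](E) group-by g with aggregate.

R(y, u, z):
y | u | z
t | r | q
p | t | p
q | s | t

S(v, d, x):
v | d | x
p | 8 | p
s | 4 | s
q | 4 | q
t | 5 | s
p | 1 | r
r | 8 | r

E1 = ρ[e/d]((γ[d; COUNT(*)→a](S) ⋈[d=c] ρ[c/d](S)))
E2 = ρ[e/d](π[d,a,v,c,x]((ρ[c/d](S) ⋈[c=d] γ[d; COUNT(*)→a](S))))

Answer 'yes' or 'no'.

E1 per-node cardinality:
  S → 6
  γ[d; COUNT(*)→a](S) → 4
  S → 6
  ρ[c/d](S) → 6
  (γ[d; COUNT(*)→a](S) ⋈[d=c] ρ[c/d](S)) → 6
  ρ[e/d]((γ[d; COUNT(*)→a](S) ⋈[d=c] ρ[c/d](S))) → 6
E2 per-node cardinality:
  S → 6
  ρ[c/d](S) → 6
  S → 6
  γ[d; COUNT(*)→a](S) → 4
  (ρ[c/d](S) ⋈[c=d] γ[d; COUNT(*)→a](S)) → 6
  π[d,a,v,c,x]((ρ[c/d](S) ⋈[c=d] γ[d; COUNT(*)→a](S))) → 6
  ρ[e/d](π[d,a,v,c,x]((ρ[c/d](S) ⋈[c=d] γ[d; COUNT(*)→a](S)))) → 6

E1 and E2 produce the same multiset:
e | a | v | c | x
1 | 1 | p | 1 | r
4 | 2 | q | 4 | q
4 | 2 | s | 4 | s
5 | 1 | t | 5 | s
8 | 2 | p | 8 | p
8 | 2 | r | 8 | r

yes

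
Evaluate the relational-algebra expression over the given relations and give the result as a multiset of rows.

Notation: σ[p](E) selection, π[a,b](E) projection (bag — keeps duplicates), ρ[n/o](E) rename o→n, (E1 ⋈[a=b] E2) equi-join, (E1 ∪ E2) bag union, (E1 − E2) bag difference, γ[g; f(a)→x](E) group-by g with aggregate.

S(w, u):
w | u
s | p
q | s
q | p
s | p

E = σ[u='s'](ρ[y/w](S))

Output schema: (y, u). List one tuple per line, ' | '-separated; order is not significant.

Subexpression sizes:
  S → 4
  ρ[y/w](S) → 4
  σ[u='s'](ρ[y/w](S)) → 1

== RESULT ==
y | u
q | s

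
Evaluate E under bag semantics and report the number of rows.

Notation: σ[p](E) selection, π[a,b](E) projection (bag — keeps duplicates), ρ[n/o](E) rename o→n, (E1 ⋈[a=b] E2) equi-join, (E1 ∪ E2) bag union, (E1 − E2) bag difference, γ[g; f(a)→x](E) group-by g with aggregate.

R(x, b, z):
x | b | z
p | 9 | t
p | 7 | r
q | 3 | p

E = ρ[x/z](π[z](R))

Row counts bottom-up:
  R → 3
  π[z](R) → 3
  ρ[x/z](π[z](R)) → 3

|E| = 3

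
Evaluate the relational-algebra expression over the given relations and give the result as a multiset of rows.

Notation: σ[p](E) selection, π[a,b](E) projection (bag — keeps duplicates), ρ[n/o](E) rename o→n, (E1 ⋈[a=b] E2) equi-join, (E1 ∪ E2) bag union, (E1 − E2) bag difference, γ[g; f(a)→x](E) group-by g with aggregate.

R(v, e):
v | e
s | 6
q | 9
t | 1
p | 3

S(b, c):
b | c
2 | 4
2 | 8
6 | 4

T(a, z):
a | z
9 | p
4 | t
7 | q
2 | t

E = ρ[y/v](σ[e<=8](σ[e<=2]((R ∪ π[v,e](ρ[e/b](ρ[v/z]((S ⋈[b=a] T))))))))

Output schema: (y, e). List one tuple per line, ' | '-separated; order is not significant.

Per-node cardinality:
  R → 4
  S → 3
  T → 4
  (S ⋈[b=a] T) → 2
  ρ[v/z]((S ⋈[b=a] T)) → 2
  ρ[e/b](ρ[v/z]((S ⋈[b=a] T))) → 2
  π[v,e](ρ[e/b](ρ[v/z]((S ⋈[b=a] T)))) → 2
  (R ∪ π[v,e](ρ[e/b](ρ[v/z]((S ⋈[b=a] T))))) → 6
  σ[e<=2]((R ∪ π[v,e](ρ[e/b](ρ[v/z]((S ⋈[b=a] T)))))) → 3
  σ[e<=8](σ[e<=2]((R ∪ π[v,e](ρ[e/b](ρ[v/z]((S ⋈[b=a] T))))))) → 3
  ρ[y/v](σ[e<=8](σ[e<=2]((R ∪ π[v,e](ρ[e/b](ρ[v/z]((S ⋈[b=a] T)))))))) → 3

== RESULT ==
y | e
t | 1
t | 2
t | 2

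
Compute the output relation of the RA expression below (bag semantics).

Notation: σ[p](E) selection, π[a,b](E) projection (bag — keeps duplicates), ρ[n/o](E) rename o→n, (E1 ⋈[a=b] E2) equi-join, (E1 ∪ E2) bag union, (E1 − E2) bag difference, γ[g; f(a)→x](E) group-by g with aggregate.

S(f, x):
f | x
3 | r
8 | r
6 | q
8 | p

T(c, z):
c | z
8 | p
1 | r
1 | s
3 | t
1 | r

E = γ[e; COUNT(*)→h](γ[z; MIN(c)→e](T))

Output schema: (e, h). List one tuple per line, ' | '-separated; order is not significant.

Per-node cardinality:
  T → 5
  γ[z; MIN(c)→e](T) → 4
  γ[e; COUNT(*)→h](γ[z; MIN(c)→e](T)) → 3

== RESULT ==
e | h
1 | 2
3 | 1
8 | 1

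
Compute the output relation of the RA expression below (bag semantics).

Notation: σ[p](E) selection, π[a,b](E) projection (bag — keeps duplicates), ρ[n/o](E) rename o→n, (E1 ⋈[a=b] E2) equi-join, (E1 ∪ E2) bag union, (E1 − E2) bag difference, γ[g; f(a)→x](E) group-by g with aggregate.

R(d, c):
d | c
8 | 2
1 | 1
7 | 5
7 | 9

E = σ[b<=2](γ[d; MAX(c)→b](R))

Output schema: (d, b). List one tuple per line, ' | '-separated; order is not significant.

Row counts bottom-up:
  R → 4
  γ[d; MAX(c)→b](R) → 3
  σ[b<=2](γ[d; MAX(c)→b](R)) → 2

== RESULT ==
d | b
1 | 1
8 | 2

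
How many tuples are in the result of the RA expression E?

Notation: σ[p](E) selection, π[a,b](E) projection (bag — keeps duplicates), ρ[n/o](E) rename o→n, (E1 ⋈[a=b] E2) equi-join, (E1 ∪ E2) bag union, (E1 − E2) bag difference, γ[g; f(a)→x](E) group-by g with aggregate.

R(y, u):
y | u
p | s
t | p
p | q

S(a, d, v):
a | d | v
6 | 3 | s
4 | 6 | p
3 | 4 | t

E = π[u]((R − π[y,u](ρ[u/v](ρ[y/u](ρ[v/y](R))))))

Stepwise |·|:
  R → 3
  R → 3
  ρ[v/y](R) → 3
  ρ[y/u](ρ[v/y](R)) → 3
  ρ[u/v](ρ[y/u](ρ[v/y](R))) → 3
  π[y,u](ρ[u/v](ρ[y/u](ρ[v/y](R)))) → 3
  (R − π[y,u](ρ[u/v](ρ[y/u](ρ[v/y](R))))) → 3
  π[u]((R − π[y,u](ρ[u/v](ρ[y/u](ρ[v/y](R)))))) → 3

|E| = 3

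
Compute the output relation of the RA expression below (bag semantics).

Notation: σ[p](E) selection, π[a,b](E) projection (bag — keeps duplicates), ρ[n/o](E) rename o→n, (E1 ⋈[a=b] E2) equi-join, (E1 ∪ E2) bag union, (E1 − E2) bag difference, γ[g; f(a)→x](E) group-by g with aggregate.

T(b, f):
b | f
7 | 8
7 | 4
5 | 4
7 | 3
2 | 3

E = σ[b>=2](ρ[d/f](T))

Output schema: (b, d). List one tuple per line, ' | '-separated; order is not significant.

Per-node cardinality:
  T → 5
  ρ[d/f](T) → 5
  σ[b>=2](ρ[d/f](T)) → 5

== RESULT ==
b | d
2 | 3
5 | 4
7 | 3
7 | 4
7 | 8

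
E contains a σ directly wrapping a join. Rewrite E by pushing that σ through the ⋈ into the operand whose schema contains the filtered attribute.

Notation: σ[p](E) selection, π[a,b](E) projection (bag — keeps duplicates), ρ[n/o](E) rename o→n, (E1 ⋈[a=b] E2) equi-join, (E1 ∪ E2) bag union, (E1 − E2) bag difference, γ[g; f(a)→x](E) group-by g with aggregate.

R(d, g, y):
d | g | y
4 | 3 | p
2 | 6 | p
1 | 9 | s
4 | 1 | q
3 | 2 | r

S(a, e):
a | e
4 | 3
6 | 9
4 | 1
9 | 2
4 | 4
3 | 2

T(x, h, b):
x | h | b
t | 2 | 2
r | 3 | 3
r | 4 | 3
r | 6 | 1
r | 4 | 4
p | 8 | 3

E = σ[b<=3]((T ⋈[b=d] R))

σ filters on b, owned by the left side.
E' = (σ[b<=3](T) ⋈[b=d] R)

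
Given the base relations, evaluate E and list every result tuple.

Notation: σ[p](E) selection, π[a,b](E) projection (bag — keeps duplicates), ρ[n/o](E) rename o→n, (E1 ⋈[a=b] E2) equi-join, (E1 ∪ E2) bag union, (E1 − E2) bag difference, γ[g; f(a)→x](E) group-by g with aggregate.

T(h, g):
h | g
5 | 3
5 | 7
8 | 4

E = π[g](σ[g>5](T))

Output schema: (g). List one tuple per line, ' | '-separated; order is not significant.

Subexpression sizes:
  T → 3
  σ[g>5](T) → 1
  π[g](σ[g>5](T)) → 1

== RESULT ==
g
7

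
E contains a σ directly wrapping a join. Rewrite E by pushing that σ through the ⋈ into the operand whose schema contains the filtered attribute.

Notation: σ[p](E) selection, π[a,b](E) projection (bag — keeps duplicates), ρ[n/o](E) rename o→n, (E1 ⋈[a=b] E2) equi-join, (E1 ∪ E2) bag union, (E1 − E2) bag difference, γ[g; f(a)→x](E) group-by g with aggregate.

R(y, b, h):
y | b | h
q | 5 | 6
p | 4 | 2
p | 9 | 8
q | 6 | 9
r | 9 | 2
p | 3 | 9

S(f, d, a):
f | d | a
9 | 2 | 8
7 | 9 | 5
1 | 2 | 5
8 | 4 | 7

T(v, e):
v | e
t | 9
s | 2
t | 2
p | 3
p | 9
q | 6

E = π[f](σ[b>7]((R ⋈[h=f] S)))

σ filters on b, owned by the left side.
E' = π[f]((σ[b>7](R) ⋈[h=f] S))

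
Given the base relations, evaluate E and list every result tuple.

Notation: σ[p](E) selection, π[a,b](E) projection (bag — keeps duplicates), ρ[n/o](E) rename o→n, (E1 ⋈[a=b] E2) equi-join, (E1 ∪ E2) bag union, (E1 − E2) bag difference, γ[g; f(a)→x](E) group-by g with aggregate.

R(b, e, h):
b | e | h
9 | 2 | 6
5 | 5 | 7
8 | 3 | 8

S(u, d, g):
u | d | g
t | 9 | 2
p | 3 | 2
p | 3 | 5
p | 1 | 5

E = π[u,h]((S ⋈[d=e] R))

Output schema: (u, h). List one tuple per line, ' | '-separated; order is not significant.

Subexpression sizes:
  S → 4
  R → 3
  (S ⋈[d=e] R) → 2
  π[u,h]((S ⋈[d=e] R)) → 2

== RESULT ==
u | h
p | 8
p | 8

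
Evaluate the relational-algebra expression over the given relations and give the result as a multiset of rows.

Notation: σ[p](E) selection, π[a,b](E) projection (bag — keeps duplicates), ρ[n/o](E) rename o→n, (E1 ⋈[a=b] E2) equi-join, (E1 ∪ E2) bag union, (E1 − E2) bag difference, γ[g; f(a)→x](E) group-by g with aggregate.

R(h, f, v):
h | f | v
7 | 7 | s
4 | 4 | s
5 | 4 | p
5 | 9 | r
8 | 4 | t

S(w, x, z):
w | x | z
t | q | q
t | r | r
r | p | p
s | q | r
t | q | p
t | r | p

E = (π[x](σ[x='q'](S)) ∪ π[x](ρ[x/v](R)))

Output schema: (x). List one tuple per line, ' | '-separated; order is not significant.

Stepwise |·|:
  S → 6
  σ[x='q'](S) → 3
  π[x](σ[x='q'](S)) → 3
  R → 5
  ρ[x/v](R) → 5
  π[x](ρ[x/v](R)) → 5
  (π[x](σ[x='q'](S)) ∪ π[x](ρ[x/v](R))) → 8

== RESULT ==
x
p
q
q
q
r
s
s
t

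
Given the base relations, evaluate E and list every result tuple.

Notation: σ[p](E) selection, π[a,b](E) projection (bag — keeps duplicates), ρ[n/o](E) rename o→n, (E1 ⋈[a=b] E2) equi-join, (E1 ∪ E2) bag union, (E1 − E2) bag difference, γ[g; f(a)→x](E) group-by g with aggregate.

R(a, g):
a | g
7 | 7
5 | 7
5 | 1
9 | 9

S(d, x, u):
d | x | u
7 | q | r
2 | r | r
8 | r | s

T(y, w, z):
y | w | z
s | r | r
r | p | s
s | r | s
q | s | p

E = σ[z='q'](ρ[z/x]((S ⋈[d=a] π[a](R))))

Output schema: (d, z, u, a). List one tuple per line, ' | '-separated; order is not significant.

Row counts bottom-up:
  S → 3
  R → 4
  π[a](R) → 4
  (S ⋈[d=a] π[a](R)) → 1
  ρ[z/x]((S ⋈[d=a] π[a](R))) → 1
  σ[z='q'](ρ[z/x]((S ⋈[d=a] π[a](R)))) → 1

== RESULT ==
d | z | u | a
7 | q | r | 7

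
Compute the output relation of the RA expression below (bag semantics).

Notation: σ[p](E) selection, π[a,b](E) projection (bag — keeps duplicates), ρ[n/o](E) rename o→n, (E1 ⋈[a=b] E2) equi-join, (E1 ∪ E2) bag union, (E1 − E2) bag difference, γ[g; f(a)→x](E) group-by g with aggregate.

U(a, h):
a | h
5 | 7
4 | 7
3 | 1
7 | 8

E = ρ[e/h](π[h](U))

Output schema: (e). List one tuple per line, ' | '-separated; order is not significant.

Stepwise |·|:
  U → 4
  π[h](U) → 4
  ρ[e/h](π[h](U)) → 4

== RESULT ==
e
1
7
7
8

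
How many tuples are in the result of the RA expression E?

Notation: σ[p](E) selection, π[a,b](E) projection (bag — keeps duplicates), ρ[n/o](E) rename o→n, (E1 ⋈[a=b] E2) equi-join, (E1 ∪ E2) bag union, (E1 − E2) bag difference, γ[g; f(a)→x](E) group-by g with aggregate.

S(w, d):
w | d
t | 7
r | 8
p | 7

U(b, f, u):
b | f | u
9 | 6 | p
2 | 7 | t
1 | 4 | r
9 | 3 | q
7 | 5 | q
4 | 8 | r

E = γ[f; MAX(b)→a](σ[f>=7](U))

Stepwise |·|:
  U → 6
  σ[f>=7](U) → 2
  γ[f; MAX(b)→a](σ[f>=7](U)) → 2

|E| = 2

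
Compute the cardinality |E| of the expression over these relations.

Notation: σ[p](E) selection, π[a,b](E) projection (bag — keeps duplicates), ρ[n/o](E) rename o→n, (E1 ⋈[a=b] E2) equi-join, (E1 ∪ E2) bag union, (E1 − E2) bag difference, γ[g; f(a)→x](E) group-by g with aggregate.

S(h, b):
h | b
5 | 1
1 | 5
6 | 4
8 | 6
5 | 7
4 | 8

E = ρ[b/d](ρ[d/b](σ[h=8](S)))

Stepwise |·|:
  S → 6
  σ[h=8](S) → 1
  ρ[d/b](σ[h=8](S)) → 1
  ρ[b/d](ρ[d/b](σ[h=8](S))) → 1

|E| = 1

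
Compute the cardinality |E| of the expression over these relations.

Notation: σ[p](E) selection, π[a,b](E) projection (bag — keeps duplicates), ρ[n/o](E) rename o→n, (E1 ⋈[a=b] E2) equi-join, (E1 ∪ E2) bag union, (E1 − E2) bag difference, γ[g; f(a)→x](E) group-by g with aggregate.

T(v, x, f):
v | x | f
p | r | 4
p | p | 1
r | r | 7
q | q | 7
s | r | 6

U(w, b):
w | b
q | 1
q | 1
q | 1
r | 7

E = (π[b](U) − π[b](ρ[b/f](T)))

Subexpression sizes:
  U → 4
  π[b](U) → 4
  T → 5
  ρ[b/f](T) → 5
  π[b](ρ[b/f](T)) → 5
  (π[b](U) − π[b](ρ[b/f](T))) → 2

|E| = 2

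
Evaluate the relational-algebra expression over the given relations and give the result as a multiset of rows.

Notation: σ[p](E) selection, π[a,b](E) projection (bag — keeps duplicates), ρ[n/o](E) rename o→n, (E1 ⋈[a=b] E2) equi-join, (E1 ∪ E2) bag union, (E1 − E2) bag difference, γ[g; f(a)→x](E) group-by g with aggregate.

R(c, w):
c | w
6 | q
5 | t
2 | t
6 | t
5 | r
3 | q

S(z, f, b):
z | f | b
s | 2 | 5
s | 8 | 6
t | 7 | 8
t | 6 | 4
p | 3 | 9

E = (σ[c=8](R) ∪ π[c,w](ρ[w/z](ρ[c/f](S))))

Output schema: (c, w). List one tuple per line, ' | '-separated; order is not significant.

Per-node cardinality:
  R → 6
  σ[c=8](R) → 0
  S → 5
  ρ[c/f](S) → 5
  ρ[w/z](ρ[c/f](S)) → 5
  π[c,w](ρ[w/z](ρ[c/f](S))) → 5
  (σ[c=8](R) ∪ π[c,w](ρ[w/z](ρ[c/f](S)))) → 5

== RESULT ==
c | w
2 | s
3 | p
6 | t
7 | t
8 | s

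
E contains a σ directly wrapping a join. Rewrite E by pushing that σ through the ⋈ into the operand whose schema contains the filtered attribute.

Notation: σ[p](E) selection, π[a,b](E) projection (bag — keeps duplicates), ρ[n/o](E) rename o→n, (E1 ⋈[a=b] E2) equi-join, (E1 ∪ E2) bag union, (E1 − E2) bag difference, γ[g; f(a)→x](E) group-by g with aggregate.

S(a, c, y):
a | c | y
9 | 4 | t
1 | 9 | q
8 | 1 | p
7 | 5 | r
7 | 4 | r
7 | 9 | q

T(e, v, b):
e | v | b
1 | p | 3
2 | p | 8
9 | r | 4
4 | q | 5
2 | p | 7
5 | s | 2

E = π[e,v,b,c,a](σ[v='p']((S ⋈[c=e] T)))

σ filters on v, owned by the right side.
E' = π[e,v,b,c,a]((S ⋈[c=e] σ[v='p'](T)))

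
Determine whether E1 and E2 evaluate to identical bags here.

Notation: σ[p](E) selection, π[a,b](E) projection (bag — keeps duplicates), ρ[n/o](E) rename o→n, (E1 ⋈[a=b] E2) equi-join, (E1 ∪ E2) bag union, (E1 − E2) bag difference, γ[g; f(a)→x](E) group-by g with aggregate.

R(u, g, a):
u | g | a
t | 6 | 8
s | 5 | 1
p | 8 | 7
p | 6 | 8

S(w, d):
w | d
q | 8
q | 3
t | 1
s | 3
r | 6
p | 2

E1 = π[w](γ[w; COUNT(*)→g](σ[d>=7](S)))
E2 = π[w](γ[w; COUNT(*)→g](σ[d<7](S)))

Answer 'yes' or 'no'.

E1 row counts bottom-up:
  S → 6
  σ[d>=7](S) → 1
  γ[w; COUNT(*)→g](σ[d>=7](S)) → 1
  π[w](γ[w; COUNT(*)→g](σ[d>=7](S))) → 1
E2 row counts bottom-up:
  S → 6
  σ[d<7](S) → 5
  γ[w; COUNT(*)→g](σ[d<7](S)) → 5
  π[w](γ[w; COUNT(*)→g](σ[d<7](S))) → 5

E1 result:
w
q
E2 result:
w
p
q
r
s
t
Witness: ('t',) appears 0× in E1 but 1× in E2.

no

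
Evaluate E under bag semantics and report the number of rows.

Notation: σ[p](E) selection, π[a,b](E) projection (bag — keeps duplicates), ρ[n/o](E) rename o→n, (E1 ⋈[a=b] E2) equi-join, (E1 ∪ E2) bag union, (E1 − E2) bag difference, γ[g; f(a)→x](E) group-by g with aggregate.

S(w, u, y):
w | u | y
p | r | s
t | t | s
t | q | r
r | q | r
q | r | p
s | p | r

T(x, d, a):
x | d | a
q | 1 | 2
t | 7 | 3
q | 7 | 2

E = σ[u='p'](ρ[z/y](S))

Row counts bottom-up:
  S → 6
  ρ[z/y](S) → 6
  σ[u='p'](ρ[z/y](S)) → 1

|E| = 1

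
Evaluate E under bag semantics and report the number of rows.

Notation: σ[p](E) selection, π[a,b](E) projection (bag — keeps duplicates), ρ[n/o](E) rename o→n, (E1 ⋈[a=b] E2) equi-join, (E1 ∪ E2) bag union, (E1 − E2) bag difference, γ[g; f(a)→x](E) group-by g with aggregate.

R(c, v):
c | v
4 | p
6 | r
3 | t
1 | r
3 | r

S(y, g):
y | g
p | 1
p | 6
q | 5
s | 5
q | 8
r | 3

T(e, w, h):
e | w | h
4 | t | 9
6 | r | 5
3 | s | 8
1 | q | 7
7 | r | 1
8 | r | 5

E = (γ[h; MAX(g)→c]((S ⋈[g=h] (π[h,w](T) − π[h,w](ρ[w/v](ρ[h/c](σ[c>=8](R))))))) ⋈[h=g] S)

Row counts bottom-up:
  S → 6
  T → 6
  π[h,w](T) → 6
  R → 5
  σ[c>=8](R) → 0
  ρ[h/c](σ[c>=8](R)) → 0
  ρ[w/v](ρ[h/c](σ[c>=8](R))) → 0
  π[h,w](ρ[w/v](ρ[h/c](σ[c>=8](R)))) → 0
  (π[h,w](T) − π[h,w](ρ[w/v](ρ[h/c](σ[c>=8](R))))) → 6
  (S ⋈[g=h] (π[h,w](T) − π[h,w](ρ[w/v](ρ[h/c](σ[c>=8](R)))))) → 6
  γ[h; MAX(g)→c]((S ⋈[g=h] (π[h,w](T) − π[h,w](ρ[w/v](ρ[h/c](σ[c>=8](R))))))) → 3
  S → 6
  (γ[h; MAX(g)→c]((S ⋈[g=h] (π[h,w](T) − π[h,w](ρ[w/v](ρ[h/c](σ[c>=8](R))))))) ⋈[h=g] S) → 4

|E| = 4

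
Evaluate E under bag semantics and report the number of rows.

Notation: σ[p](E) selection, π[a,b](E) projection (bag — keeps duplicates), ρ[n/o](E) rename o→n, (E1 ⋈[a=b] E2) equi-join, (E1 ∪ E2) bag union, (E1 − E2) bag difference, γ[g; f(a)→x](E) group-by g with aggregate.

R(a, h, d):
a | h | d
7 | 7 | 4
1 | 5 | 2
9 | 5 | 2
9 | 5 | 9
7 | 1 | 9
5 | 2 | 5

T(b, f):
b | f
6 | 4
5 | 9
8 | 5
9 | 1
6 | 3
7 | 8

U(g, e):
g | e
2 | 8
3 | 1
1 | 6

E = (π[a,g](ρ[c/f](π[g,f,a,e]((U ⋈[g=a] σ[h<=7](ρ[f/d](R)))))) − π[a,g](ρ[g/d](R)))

Row counts bottom-up:
  U → 3
  R → 6
  ρ[f/d](R) → 6
  σ[h<=7](ρ[f/d](R)) → 6
  (U ⋈[g=a] σ[h<=7](ρ[f/d](R))) → 1
  π[g,f,a,e]((U ⋈[g=a] σ[h<=7](ρ[f/d](R)))) → 1
  ρ[c/f](π[g,f,a,e]((U ⋈[g=a] σ[h<=7](ρ[f/d](R))))) → 1
  π[a,g](ρ[c/f](π[g,f,a,e]((U ⋈[g=a] σ[h<=7](ρ[f/d](R)))))) → 1
  R → 6
  ρ[g/d](R) → 6
  π[a,g](ρ[g/d](R)) → 6
  (π[a,g](ρ[c/f](π[g,f,a,e]((U ⋈[g=a] σ[h<=7](ρ[f/d](R)))))) − π[a,g](ρ[g/d](R))) → 1

|E| = 1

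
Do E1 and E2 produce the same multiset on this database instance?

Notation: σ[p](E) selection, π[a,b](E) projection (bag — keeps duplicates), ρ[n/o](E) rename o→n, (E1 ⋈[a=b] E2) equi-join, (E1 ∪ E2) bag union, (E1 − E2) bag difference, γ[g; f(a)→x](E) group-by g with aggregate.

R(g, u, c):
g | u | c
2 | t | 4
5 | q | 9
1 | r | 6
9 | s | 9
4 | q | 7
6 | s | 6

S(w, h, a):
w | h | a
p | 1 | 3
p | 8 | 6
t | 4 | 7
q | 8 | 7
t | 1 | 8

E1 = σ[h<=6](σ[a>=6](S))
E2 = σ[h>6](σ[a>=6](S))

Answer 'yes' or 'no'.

E1 per-node cardinality:
  S → 5
  σ[a>=6](S) → 4
  σ[h<=6](σ[a>=6](S)) → 2
E2 per-node cardinality:
  S → 5
  σ[a>=6](S) → 4
  σ[h>6](σ[a>=6](S)) → 2

E1 result:
w | h | a
t | 1 | 8
t | 4 | 7
E2 result:
w | h | a
p | 8 | 6
q | 8 | 7
Witness: ('q', 8, 7) appears 0× in E1 but 1× in E2.

no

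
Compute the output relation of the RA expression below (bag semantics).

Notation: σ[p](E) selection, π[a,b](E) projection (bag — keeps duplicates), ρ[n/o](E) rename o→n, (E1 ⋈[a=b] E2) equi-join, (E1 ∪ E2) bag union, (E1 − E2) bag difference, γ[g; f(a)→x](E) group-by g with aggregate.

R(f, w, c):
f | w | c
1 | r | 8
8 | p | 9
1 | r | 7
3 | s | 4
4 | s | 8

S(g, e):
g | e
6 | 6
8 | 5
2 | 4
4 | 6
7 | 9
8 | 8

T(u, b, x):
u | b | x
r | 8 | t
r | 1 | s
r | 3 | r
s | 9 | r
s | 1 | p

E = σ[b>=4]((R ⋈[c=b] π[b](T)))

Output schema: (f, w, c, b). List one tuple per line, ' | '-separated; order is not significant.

Subexpression sizes:
  R → 5
  T → 5
  π[b](T) → 5
  (R ⋈[c=b] π[b](T)) → 3
  σ[b>=4]((R ⋈[c=b] π[b](T))) → 3

== RESULT ==
f | w | c | b
1 | r | 8 | 8
4 | s | 8 | 8
8 | p | 9 | 9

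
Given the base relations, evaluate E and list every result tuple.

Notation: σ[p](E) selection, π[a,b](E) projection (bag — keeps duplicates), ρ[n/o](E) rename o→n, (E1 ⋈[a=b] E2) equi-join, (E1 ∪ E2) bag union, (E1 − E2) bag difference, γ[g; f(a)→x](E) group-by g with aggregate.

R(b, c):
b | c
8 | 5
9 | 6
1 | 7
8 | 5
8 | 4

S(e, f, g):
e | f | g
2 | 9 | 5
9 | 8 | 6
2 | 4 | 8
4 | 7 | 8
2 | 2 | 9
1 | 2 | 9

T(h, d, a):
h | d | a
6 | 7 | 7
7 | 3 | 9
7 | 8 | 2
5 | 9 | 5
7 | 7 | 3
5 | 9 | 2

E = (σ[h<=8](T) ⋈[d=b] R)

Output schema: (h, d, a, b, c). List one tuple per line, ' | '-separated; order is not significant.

Per-node cardinality:
  T → 6
  σ[h<=8](T) → 6
  R → 5
  (σ[h<=8](T) ⋈[d=b] R) → 5

== RESULT ==
h | d | a | b | c
5 | 9 | 2 | 9 | 6
5 | 9 | 5 | 9 | 6
7 | 8 | 2 | 8 | 4
7 | 8 | 2 | 8 | 5
7 | 8 | 2 | 8 | 5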